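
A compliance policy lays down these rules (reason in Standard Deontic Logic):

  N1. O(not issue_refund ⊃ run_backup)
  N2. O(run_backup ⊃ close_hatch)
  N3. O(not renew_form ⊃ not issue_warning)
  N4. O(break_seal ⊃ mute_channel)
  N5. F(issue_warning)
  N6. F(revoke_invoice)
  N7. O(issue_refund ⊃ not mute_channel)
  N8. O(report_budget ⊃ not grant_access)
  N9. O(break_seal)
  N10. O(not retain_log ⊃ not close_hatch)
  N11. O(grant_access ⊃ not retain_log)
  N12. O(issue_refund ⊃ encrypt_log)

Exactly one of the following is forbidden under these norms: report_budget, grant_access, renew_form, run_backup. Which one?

Premise 9 gives O(break_seal).
Applying K to premise 4 (O(break_seal ⊃ mute_channel)) and O(break_seal) yields O(mute_channel).
The contrapositive of premise 7 (O(issue_refund ⊃ not mute_channel)) is O(mute_channel ⊃ not issue_refund), and O(mute_channel) is already established, so O(not issue_refund).
With premise 1, O(not issue_refund ⊃ run_backup), the K-axiom yields O(run_backup).
Applying K to premise 2 (O(run_backup ⊃ close_hatch)) and O(run_backup) yields O(close_hatch).
Premise 10, O(not retain_log ⊃ not close_hatch), contraposes to O(close_hatch ⊃ retain_log); with O(close_hatch) we get O(retain_log).
The contrapositive of premise 11 (O(grant_access ⊃ not retain_log)) is O(retain_log ⊃ not grant_access), and O(retain_log) is already established, so O(not grant_access).
So O(not grant_access) holds, i.e. grant_access is forbidden. None of the other listed options is forbidden under the premises.

grant_access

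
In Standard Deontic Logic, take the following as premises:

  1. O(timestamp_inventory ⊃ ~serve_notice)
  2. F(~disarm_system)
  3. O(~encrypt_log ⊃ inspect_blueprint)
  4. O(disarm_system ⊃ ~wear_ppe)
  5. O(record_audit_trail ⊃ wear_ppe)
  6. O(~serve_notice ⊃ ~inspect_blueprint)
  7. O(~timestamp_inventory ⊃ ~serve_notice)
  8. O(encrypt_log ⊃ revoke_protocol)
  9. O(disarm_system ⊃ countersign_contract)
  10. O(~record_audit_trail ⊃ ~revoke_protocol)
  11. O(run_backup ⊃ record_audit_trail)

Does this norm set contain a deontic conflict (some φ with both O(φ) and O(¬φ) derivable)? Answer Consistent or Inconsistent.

Inconsistent

Premises 7 and 1 are O(~timestamp_inventory ⊃ ~serve_notice) and O(timestamp_inventory ⊃ ~serve_notice); every ideal world satisfies ~timestamp_inventory or timestamp_inventory, so in either case ~serve_notice holds — hence O(~serve_notice).
Premise 6 is O(~serve_notice ⊃ ~inspect_blueprint); since O(~serve_notice), deontic closure gives O(~inspect_blueprint).
Premise 3 is O(~encrypt_log ⊃ inspect_blueprint); contrapositively O(~inspect_blueprint ⊃ encrypt_log). Since O(~inspect_blueprint) holds, K gives O(encrypt_log).
Premise 8 is O(encrypt_log ⊃ revoke_protocol); since O(encrypt_log), deontic closure gives O(revoke_protocol).
Premise 10, O(~record_audit_trail ⊃ ~revoke_protocol), contraposes to O(revoke_protocol ⊃ record_audit_trail); with O(revoke_protocol) we get O(record_audit_trail).
From O(record_audit_trail) and premise 5, O(record_audit_trail ⊃ wear_ppe), we obtain O(wear_ppe).
Premise 4 is O(disarm_system ⊃ ~wear_ppe); contrapositively O(wear_ppe ⊃ ~disarm_system). Since O(wear_ppe) holds, K gives O(~disarm_system).
But premise 2, F(~disarm_system), means O(disarm_system).
We now have both O(~disarm_system) and O(disarm_system) — disarm_system is simultaneously obligatory and forbidden, violating the D-axiom.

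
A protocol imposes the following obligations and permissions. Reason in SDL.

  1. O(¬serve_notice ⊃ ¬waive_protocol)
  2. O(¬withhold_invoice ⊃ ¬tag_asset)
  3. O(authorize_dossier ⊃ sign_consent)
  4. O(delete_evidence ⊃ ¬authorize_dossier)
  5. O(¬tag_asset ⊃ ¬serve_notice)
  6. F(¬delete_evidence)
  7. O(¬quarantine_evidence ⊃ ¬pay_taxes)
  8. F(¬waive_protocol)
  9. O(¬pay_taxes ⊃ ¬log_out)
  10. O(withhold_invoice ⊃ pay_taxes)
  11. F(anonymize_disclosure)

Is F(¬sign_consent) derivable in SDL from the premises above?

Premise 3 is O(authorize_dossier ⊃ sign_consent), but O(authorize_dossier) is not derivable from the premises, so it does not yield O(sign_consent).
No other premise forces O(sign_consent). An ideal world satisfying every premise can still have ¬sign_consent true, so F(¬sign_consent) is not derivable.

No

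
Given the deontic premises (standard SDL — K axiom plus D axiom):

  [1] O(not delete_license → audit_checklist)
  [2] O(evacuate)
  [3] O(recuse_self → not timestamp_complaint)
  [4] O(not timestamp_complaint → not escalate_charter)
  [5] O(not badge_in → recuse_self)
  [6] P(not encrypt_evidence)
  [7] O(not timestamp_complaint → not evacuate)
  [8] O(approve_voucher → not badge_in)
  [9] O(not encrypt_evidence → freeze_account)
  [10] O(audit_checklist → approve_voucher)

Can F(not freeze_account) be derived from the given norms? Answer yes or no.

Premise 9 is O(not encrypt_evidence → freeze_account), but O(not encrypt_evidence) is not derivable from the premises (the permission P(not encrypt_evidence) asserts only not O(encrypt_evidence), not O(not encrypt_evidence)), so it does not yield O(freeze_account).
No other premise forces O(freeze_account). An ideal world satisfying every premise can still have not freeze_account true, so F(not freeze_account) is not derivable.

No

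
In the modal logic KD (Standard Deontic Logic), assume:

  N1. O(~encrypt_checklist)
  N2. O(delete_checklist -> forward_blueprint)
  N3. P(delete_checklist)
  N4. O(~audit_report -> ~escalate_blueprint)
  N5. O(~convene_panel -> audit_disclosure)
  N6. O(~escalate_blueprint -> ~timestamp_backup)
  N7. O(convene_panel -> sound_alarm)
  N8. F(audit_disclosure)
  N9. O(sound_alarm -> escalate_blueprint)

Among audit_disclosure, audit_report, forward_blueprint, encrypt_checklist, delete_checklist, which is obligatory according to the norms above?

audit_report

Premise 8 is F(audit_disclosure), i.e. O(~audit_disclosure).
Premise 5, O(~convene_panel -> audit_disclosure), contraposes to O(~audit_disclosure -> convene_panel); with O(~audit_disclosure) we get O(convene_panel).
Applying K to premise 7 (O(convene_panel -> sound_alarm)) and O(convene_panel) yields O(sound_alarm).
Applying K to premise 9 (O(sound_alarm -> escalate_blueprint)) and O(sound_alarm) yields O(escalate_blueprint).
Premise 4 is O(~audit_report -> ~escalate_blueprint); contrapositively O(escalate_blueprint -> audit_report). Since O(escalate_blueprint) holds, K gives O(audit_report).
So O(audit_report) holds — audit_report is obligatory. None of the other listed options is made obligatory by any chain of premises.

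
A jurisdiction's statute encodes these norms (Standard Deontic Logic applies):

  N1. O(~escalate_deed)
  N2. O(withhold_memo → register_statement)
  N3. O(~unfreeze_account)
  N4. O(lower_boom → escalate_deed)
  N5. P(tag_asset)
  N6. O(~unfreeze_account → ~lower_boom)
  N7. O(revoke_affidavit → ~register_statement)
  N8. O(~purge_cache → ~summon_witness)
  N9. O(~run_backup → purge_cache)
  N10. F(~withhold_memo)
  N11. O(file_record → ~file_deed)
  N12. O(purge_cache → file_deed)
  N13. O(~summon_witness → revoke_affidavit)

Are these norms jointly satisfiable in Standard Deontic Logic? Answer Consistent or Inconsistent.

Consistent

Premise 4 is O(lower_boom → escalate_deed), but O(lower_boom) is not derivable from the premises, so it does not yield O(escalate_deed).
So O(escalate_deed) is not derivable, and the apparent clash with O(~escalate_deed) does not arise.
A world satisfying every obligation exists (e.g. escalate_deed=false, file_deed=true, file_record=false, lower_boom=false, purge_cache=true, register_statement=true, revoke_affidavit=false, run_backup=false, summon_witness=true, tag_asset=false, unfreeze_account=false, withhold_memo=true); no atom is both obligatory and forbidden, so the set is consistent.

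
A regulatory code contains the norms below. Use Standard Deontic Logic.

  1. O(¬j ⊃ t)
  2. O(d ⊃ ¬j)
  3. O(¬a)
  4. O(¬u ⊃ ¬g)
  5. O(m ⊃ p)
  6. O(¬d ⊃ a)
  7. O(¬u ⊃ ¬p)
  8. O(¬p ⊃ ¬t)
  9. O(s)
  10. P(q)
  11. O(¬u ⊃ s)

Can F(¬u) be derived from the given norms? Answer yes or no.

Premise 3 states O(¬a) outright.
The contrapositive of premise 6 (O(¬d ⊃ a)) is O(¬a ⊃ d), and O(¬a) is already established, so O(d).
From O(d) and premise 2, O(d ⊃ ¬j), we obtain O(¬j).
Premise 1 is O(¬j ⊃ t); since O(¬j), deontic closure gives O(t).
The contrapositive of premise 8 (O(¬p ⊃ ¬t)) is O(t ⊃ p), and O(t) is already established, so O(p).
Premise 7 is O(¬u ⊃ ¬p); contrapositively O(p ⊃ u). Since O(p) holds, K gives O(u).
Premises 4, 5, 9, 10, 11 do not contribute to this derivation.
So O(u) holds, i.e. F(¬u). The claim follows.

Yes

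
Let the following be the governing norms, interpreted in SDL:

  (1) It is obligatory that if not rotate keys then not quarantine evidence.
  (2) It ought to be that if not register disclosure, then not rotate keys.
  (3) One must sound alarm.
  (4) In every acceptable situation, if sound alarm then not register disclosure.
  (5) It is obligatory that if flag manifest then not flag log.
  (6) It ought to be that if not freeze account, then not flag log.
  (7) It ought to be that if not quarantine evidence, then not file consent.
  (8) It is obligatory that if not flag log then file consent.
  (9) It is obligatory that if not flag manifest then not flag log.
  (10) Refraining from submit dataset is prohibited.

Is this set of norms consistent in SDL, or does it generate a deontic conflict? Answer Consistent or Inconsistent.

Inconsistent

Premises 9 and 5 cover both cases: O(¬flag_manifest → ¬flag_log) and O(flag_manifest → ¬flag_log). Since ¬flag_manifest ∨ flag_manifest is a tautology, O(¬flag_log) follows.
From O(¬flag_log) and premise 8, O(¬flag_log → file_consent), we obtain O(file_consent).
Premise 7, O(¬quarantine_evidence → ¬file_consent), contraposes to O(file_consent → quarantine_evidence); with O(file_consent) we get O(quarantine_evidence).
Premise 1, O(¬rotate_keys → ¬quarantine_evidence), contraposes to O(quarantine_evidence → rotate_keys); with O(quarantine_evidence) we get O(rotate_keys).
The contrapositive of premise 2 (O(¬register_disclosure → ¬rotate_keys)) is O(rotate_keys → register_disclosure), and O(rotate_keys) is already established, so O(register_disclosure).
The contrapositive of premise 4 (O(sound_alarm → ¬register_disclosure)) is O(register_disclosure → ¬sound_alarm), and O(register_disclosure) is already established, so O(¬sound_alarm).
Yet premise 3 states O(sound_alarm).
We now have both O(¬sound_alarm) and O(sound_alarm) — sound_alarm is simultaneously obligatory and forbidden, violating the D-axiom.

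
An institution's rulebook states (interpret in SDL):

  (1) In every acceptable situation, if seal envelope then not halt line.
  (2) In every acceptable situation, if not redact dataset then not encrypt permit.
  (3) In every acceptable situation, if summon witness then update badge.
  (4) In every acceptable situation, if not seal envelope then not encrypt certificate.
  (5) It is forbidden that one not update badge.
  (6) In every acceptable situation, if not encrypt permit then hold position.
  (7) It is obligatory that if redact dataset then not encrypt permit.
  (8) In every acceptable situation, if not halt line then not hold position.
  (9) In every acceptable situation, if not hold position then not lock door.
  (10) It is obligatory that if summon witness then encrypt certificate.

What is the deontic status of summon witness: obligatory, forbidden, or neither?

Forbidden

Premises 2 and 7 are O(¬redact_dataset → ¬encrypt_permit) and O(redact_dataset → ¬encrypt_permit); every ideal world satisfies ¬redact_dataset or redact_dataset, so in either case ¬encrypt_permit holds — hence O(¬encrypt_permit).
Premise 6 is O(¬encrypt_permit → hold_position); since O(¬encrypt_permit), deontic closure gives O(hold_position).
The contrapositive of premise 8 (O(¬halt_line → ¬hold_position)) is O(hold_position → halt_line), and O(hold_position) is already established, so O(halt_line).
Premise 1 is O(seal_envelope → ¬halt_line); contrapositively O(halt_line → ¬seal_envelope). Since O(halt_line) holds, K gives O(¬seal_envelope).
From O(¬seal_envelope) and premise 4, O(¬seal_envelope → ¬encrypt_certificate), we obtain O(¬encrypt_certificate).
The contrapositive of premise 10 (O(summon_witness → encrypt_certificate)) is O(¬encrypt_certificate → ¬summon_witness), and O(¬encrypt_certificate) is already established, so O(¬summon_witness).
Premises 3, 5, 9 do not contribute to this derivation.
Thus O(¬summon_witness), which is F(summon_witness): summon_witness is forbidden.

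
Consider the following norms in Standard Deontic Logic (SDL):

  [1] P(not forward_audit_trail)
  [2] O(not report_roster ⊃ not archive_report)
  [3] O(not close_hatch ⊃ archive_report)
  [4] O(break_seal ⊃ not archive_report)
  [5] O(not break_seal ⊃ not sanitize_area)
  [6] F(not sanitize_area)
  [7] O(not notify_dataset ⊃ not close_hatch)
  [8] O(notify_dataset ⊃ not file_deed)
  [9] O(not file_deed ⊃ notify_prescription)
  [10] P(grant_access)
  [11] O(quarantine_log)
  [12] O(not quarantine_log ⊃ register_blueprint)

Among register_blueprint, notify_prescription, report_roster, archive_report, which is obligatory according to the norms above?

Premise 6 is F(not sanitize_area), i.e. O(sanitize_area).
Premise 5 is O(not break_seal ⊃ not sanitize_area); contrapositively O(sanitize_area ⊃ break_seal). Since O(sanitize_area) holds, K gives O(break_seal).
With premise 4, O(break_seal ⊃ not archive_report), the K-axiom yields O(not archive_report).
Premise 3, O(not close_hatch ⊃ archive_report), contraposes to O(not archive_report ⊃ close_hatch); with O(not archive_report) we get O(close_hatch).
The contrapositive of premise 7 (O(not notify_dataset ⊃ not close_hatch)) is O(close_hatch ⊃ notify_dataset), and O(close_hatch) is already established, so O(notify_dataset).
Applying K to premise 8 (O(notify_dataset ⊃ not file_deed)) and O(notify_dataset) yields O(not file_deed).
Premise 9 is O(not file_deed ⊃ notify_prescription); since O(not file_deed), deontic closure gives O(notify_prescription).
So O(notify_prescription) holds — notify_prescription is obligatory. None of the other listed options is made obligatory by any chain of premises.

notify_prescription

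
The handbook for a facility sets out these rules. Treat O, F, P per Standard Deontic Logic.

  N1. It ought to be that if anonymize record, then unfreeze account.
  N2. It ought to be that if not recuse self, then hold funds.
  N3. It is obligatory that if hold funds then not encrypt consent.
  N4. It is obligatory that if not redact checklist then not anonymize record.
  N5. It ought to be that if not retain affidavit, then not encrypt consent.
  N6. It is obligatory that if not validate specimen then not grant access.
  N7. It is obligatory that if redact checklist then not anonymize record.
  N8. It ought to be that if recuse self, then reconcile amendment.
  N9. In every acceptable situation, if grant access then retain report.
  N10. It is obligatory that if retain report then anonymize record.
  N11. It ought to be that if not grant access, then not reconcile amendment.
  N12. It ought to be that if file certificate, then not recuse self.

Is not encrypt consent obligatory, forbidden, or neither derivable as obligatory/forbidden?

Premises 7 and 4 are O(redact_checklist → ¬anonymize_record) and O(¬redact_checklist → ¬anonymize_record); every ideal world satisfies redact_checklist or ¬redact_checklist, so in either case ¬anonymize_record holds — hence O(¬anonymize_record).
The contrapositive of premise 10 (O(retain_report → anonymize_record)) is O(¬anonymize_record → ¬retain_report), and O(¬anonymize_record) is already established, so O(¬retain_report).
The contrapositive of premise 9 (O(grant_access → retain_report)) is O(¬retain_report → ¬grant_access), and O(¬retain_report) is already established, so O(¬grant_access).
With premise 11, O(¬grant_access → ¬reconcile_amendment), the K-axiom yields O(¬reconcile_amendment).
The contrapositive of premise 8 (O(recuse_self → reconcile_amendment)) is O(¬reconcile_amendment → ¬recuse_self), and O(¬reconcile_amendment) is already established, so O(¬recuse_self).
Applying K to premise 2 (O(¬recuse_self → hold_funds)) and O(¬recuse_self) yields O(hold_funds).
Applying K to premise 3 (O(hold_funds → ¬encrypt_consent)) and O(hold_funds) yields O(¬encrypt_consent).
Premises 1, 5, 6, 12 do not contribute to this derivation.
Hence ¬encrypt_consent is obligatory.

Obligatory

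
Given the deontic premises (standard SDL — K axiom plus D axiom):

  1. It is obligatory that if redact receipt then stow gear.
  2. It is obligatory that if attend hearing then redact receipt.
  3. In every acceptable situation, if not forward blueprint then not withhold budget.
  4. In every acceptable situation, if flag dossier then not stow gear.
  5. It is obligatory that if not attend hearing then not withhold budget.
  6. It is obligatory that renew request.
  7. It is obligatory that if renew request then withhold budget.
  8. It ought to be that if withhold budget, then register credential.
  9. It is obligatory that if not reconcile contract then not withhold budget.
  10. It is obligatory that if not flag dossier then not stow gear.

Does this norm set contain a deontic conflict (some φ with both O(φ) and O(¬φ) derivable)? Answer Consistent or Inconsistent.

By case analysis on ¬flag_dossier: premise 10 gives O(¬flag_dossier → ¬stow_gear) and premise 4 gives O(flag_dossier → ¬stow_gear), so O(¬stow_gear) either way.
The contrapositive of premise 1 (O(redact_receipt → stow_gear)) is O(¬stow_gear → ¬redact_receipt), and O(¬stow_gear) is already established, so O(¬redact_receipt).
Premise 2 is O(attend_hearing → redact_receipt); contrapositively O(¬redact_receipt → ¬attend_hearing). Since O(¬redact_receipt) holds, K gives O(¬attend_hearing).
Applying K to premise 5 (O(¬attend_hearing → ¬withhold_budget)) and O(¬attend_hearing) yields O(¬withhold_budget).
Premise 7, O(renew_request → withhold_budget), contraposes to O(¬withhold_budget → ¬renew_request); with O(¬withhold_budget) we get O(¬renew_request).
However, premise 6 gives O(renew_request).
We now have both O(¬renew_request) and O(renew_request) — renew_request is simultaneously obligatory and forbidden, violating the D-axiom.

Inconsistent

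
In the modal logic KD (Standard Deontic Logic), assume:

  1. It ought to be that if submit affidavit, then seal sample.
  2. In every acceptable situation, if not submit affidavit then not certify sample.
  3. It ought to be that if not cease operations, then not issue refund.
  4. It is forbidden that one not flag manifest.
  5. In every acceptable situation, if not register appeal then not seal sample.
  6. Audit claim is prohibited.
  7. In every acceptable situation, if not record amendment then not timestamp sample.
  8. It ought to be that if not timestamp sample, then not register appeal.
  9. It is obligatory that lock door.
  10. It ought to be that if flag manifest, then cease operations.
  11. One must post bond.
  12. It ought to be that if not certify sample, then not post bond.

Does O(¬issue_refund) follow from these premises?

No

Premise 3 is O(¬cease_operations → ¬issue_refund), but O(¬cease_operations) is not derivable from the premises, so it does not yield O(¬issue_refund).
No other premise forces O(¬issue_refund). An ideal world satisfying every premise can still have ¬issue_refund false, so O(¬issue_refund) is not derivable.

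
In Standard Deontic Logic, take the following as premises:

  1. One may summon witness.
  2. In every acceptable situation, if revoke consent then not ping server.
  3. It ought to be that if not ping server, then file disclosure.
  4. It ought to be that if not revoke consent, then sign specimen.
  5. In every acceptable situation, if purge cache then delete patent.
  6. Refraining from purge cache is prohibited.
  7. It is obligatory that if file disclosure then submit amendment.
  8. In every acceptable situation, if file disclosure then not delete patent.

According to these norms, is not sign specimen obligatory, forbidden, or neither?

Premise 6 is F(¬purge_cache), i.e. O(purge_cache).
Applying K to premise 5 (O(purge_cache → delete_patent)) and O(purge_cache) yields O(delete_patent).
Premise 8, O(file_disclosure → ¬delete_patent), contraposes to O(delete_patent → ¬file_disclosure); with O(delete_patent) we get O(¬file_disclosure).
Premise 3 is O(¬ping_server → file_disclosure); contrapositively O(¬file_disclosure → ping_server). Since O(¬file_disclosure) holds, K gives O(ping_server).
The contrapositive of premise 2 (O(revoke_consent → ¬ping_server)) is O(ping_server → ¬revoke_consent), and O(ping_server) is already established, so O(¬revoke_consent).
With premise 4, O(¬revoke_consent → sign_specimen), the K-axiom yields O(sign_specimen).
Premises 1, 7 do not contribute to this derivation.
Thus O(sign_specimen), which is F(¬sign_specimen): ¬sign_specimen is forbidden.

Forbidden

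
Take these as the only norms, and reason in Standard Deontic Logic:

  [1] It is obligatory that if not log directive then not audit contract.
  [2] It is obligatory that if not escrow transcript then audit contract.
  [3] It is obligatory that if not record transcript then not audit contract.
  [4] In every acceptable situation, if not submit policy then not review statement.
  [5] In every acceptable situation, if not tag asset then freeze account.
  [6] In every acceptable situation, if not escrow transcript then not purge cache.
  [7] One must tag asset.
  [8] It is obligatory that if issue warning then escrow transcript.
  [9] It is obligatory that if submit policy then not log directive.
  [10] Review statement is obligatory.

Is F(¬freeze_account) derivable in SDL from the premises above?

Premise 5 is O(¬tag_asset → freeze_account), but O(¬tag_asset) is not derivable from the premises, so it does not yield O(freeze_account).
No other premise forces O(freeze_account). An ideal world satisfying every premise can still have ¬freeze_account true, so F(¬freeze_account) is not derivable.

No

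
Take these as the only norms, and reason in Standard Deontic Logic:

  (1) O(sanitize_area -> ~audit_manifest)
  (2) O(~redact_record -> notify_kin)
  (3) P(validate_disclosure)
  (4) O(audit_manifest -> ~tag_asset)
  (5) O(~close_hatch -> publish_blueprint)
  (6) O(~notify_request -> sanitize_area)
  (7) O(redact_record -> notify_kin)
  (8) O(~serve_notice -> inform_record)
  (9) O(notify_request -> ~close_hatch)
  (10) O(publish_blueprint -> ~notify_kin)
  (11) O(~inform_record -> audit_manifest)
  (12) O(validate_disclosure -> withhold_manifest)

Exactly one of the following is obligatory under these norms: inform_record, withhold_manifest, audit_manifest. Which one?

inform_record

Premises 2 and 7 are O(~redact_record -> notify_kin) and O(redact_record -> notify_kin); every ideal world satisfies ~redact_record or redact_record, so in either case notify_kin holds — hence O(notify_kin).
Premise 10, O(publish_blueprint -> ~notify_kin), contraposes to O(notify_kin -> ~publish_blueprint); with O(notify_kin) we get O(~publish_blueprint).
The contrapositive of premise 5 (O(~close_hatch -> publish_blueprint)) is O(~publish_blueprint -> close_hatch), and O(~publish_blueprint) is already established, so O(close_hatch).
Premise 9 is O(notify_request -> ~close_hatch); contrapositively O(close_hatch -> ~notify_request). Since O(close_hatch) holds, K gives O(~notify_request).
Premise 6 is O(~notify_request -> sanitize_area); since O(~notify_request), deontic closure gives O(sanitize_area).
Premise 1 is O(sanitize_area -> ~audit_manifest); since O(sanitize_area), deontic closure gives O(~audit_manifest).
Premise 11, O(~inform_record -> audit_manifest), contraposes to O(~audit_manifest -> inform_record); with O(~audit_manifest) we get O(inform_record).
So O(inform_record) holds — inform_record is obligatory. None of the other listed options is made obligatory by any chain of premises.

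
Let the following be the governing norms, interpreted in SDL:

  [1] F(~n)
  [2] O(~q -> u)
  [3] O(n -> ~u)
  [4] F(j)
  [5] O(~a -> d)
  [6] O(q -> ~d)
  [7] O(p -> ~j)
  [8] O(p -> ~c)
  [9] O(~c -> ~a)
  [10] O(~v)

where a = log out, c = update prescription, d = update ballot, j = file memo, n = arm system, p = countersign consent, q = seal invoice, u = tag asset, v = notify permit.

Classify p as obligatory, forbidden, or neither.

Premise 1 is F(~n), i.e. O(n).
From O(n) and premise 3, O(n -> ~u), we obtain O(~u).
Premise 2, O(~q -> u), contraposes to O(~u -> q); with O(~u) we get O(q).
Applying K to premise 6 (O(q -> ~d)) and O(q) yields O(~d).
The contrapositive of premise 5 (O(~a -> d)) is O(~d -> a), and O(~d) is already established, so O(a).
Premise 9, O(~c -> ~a), contraposes to O(a -> c); with O(a) we get O(c).
The contrapositive of premise 8 (O(p -> ~c)) is O(c -> ~p), and O(c) is already established, so O(~p).
Premises 4, 7, 10 do not contribute to this derivation.
Thus O(~p), which is F(p): p is forbidden.

Forbidden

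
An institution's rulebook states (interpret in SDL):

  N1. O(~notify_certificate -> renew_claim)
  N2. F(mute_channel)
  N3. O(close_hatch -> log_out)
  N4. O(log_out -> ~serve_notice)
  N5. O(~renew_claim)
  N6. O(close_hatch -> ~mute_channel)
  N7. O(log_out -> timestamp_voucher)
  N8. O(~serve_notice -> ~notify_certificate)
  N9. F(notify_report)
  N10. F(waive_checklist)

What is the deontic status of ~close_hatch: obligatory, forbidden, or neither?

Premise 5 gives O(~renew_claim).
Premise 1 is O(~notify_certificate -> renew_claim); contrapositively O(~renew_claim -> notify_certificate). Since O(~renew_claim) holds, K gives O(notify_certificate).
The contrapositive of premise 8 (O(~serve_notice -> ~notify_certificate)) is O(notify_certificate -> serve_notice), and O(notify_certificate) is already established, so O(serve_notice).
Premise 4 is O(log_out -> ~serve_notice); contrapositively O(serve_notice -> ~log_out). Since O(serve_notice) holds, K gives O(~log_out).
Premise 3 is O(close_hatch -> log_out); contrapositively O(~log_out -> ~close_hatch). Since O(~log_out) holds, K gives O(~close_hatch).
Premises 2, 6, 7, 9, 10 do not contribute to this derivation.
Hence ~close_hatch is obligatory.

Obligatory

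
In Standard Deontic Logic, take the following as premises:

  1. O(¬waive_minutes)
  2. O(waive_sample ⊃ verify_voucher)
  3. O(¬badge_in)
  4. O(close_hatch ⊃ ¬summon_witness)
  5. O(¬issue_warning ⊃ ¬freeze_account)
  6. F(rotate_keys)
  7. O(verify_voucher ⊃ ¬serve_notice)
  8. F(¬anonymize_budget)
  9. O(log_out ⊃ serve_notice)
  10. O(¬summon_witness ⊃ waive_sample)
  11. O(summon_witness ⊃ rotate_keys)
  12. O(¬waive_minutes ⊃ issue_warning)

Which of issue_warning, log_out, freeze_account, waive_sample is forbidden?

log_out

Premise 6 is F(rotate_keys), i.e. O(¬rotate_keys).
Premise 11, O(summon_witness ⊃ rotate_keys), contraposes to O(¬rotate_keys ⊃ ¬summon_witness); with O(¬rotate_keys) we get O(¬summon_witness).
Applying K to premise 10 (O(¬summon_witness ⊃ waive_sample)) and O(¬summon_witness) yields O(waive_sample).
Applying K to premise 2 (O(waive_sample ⊃ verify_voucher)) and O(waive_sample) yields O(verify_voucher).
Applying K to premise 7 (O(verify_voucher ⊃ ¬serve_notice)) and O(verify_voucher) yields O(¬serve_notice).
The contrapositive of premise 9 (O(log_out ⊃ serve_notice)) is O(¬serve_notice ⊃ ¬log_out), and O(¬serve_notice) is already established, so O(¬log_out).
So O(¬log_out) holds, i.e. log_out is forbidden. None of the other listed options is forbidden under the premises.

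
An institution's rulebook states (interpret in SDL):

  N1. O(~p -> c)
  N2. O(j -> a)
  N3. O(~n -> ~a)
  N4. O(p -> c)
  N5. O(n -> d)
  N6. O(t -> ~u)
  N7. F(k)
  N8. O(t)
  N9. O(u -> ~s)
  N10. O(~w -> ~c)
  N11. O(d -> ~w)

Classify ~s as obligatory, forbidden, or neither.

Premise 9 is O(u -> ~s), but O(u) is not derivable from the premises, so it does not yield O(~s).
No premise or chain of K-axiom applications forces O(~s), and none forces O(s). So ~s is neither obligatory nor forbidden under these norms.

Neither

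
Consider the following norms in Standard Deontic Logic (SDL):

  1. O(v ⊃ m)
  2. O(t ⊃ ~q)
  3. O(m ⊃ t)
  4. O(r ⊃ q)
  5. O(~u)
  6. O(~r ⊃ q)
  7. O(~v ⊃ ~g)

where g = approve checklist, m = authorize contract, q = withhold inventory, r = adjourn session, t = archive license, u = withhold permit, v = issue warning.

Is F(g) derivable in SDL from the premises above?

Premises 6 and 4 cover both cases: O(~r ⊃ q) and O(r ⊃ q). Since ~r ∨ r is a tautology, O(q) follows.
Premise 2 is O(t ⊃ ~q); contrapositively O(q ⊃ ~t). Since O(q) holds, K gives O(~t).
The contrapositive of premise 3 (O(m ⊃ t)) is O(~t ⊃ ~m), and O(~t) is already established, so O(~m).
Premise 1 is O(v ⊃ m); contrapositively O(~m ⊃ ~v). Since O(~m) holds, K gives O(~v).
Premise 7 is O(~v ⊃ ~g); since O(~v), deontic closure gives O(~g).
Premise 5 does not contribute to this derivation.
So O(~g) holds, i.e. F(g). The claim follows.

Yes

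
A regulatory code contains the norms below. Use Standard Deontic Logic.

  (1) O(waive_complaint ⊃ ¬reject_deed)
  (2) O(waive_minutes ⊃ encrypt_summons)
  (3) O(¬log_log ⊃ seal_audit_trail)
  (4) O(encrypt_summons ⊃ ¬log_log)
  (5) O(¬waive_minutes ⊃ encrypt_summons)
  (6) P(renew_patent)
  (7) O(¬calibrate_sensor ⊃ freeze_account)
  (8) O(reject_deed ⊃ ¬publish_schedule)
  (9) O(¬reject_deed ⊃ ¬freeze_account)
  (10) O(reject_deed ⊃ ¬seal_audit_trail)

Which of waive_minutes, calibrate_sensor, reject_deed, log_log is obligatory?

calibrate_sensor

Premises 2 and 5 are O(waive_minutes ⊃ encrypt_summons) and O(¬waive_minutes ⊃ encrypt_summons); every ideal world satisfies waive_minutes or ¬waive_minutes, so in either case encrypt_summons holds — hence O(encrypt_summons).
With premise 4, O(encrypt_summons ⊃ ¬log_log), the K-axiom yields O(¬log_log).
Applying K to premise 3 (O(¬log_log ⊃ seal_audit_trail)) and O(¬log_log) yields O(seal_audit_trail).
The contrapositive of premise 10 (O(reject_deed ⊃ ¬seal_audit_trail)) is O(seal_audit_trail ⊃ ¬reject_deed), and O(seal_audit_trail) is already established, so O(¬reject_deed).
With premise 9, O(¬reject_deed ⊃ ¬freeze_account), the K-axiom yields O(¬freeze_account).
The contrapositive of premise 7 (O(¬calibrate_sensor ⊃ freeze_account)) is O(¬freeze_account ⊃ calibrate_sensor), and O(¬freeze_account) is already established, so O(calibrate_sensor).
So O(calibrate_sensor) holds — calibrate_sensor is obligatory. None of the other listed options is made obligatory by any chain of premises.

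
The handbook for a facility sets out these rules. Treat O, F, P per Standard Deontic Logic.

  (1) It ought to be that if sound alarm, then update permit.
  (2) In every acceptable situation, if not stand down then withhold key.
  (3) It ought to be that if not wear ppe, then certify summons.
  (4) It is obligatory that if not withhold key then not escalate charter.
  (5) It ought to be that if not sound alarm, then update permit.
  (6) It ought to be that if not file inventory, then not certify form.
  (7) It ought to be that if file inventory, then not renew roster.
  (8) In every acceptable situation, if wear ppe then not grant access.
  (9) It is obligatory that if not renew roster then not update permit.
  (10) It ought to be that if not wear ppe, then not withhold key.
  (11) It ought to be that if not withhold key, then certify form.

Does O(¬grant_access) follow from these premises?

By case analysis on sound_alarm: premise 1 gives O(sound_alarm → update_permit) and premise 5 gives O(¬sound_alarm → update_permit), so O(update_permit) either way.
Premise 9 is O(¬renew_roster → ¬update_permit); contrapositively O(update_permit → renew_roster). Since O(update_permit) holds, K gives O(renew_roster).
Premise 7 is O(file_inventory → ¬renew_roster); contrapositively O(renew_roster → ¬file_inventory). Since O(renew_roster) holds, K gives O(¬file_inventory).
From O(¬file_inventory) and premise 6, O(¬file_inventory → ¬certify_form), we obtain O(¬certify_form).
Premise 11 is O(¬withhold_key → certify_form); contrapositively O(¬certify_form → withhold_key). Since O(¬certify_form) holds, K gives O(withhold_key).
Premise 10 is O(¬wear_ppe → ¬withhold_key); contrapositively O(withhold_key → wear_ppe). Since O(withhold_key) holds, K gives O(wear_ppe).
With premise 8, O(wear_ppe → ¬grant_access), the K-axiom yields O(¬grant_access).
Premises 2, 3, 4 do not contribute to this derivation.
So O(¬grant_access) follows.

Yes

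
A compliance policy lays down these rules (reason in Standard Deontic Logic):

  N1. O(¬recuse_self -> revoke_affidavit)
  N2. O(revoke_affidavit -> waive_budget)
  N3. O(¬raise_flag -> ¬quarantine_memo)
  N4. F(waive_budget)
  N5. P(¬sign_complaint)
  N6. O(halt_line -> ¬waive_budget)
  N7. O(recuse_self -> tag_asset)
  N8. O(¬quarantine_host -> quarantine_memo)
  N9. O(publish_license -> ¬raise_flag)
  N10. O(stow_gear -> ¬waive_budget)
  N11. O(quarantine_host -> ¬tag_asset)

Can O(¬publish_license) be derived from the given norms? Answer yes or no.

Premise 4, F(waive_budget), is equivalent to O(¬waive_budget).
The contrapositive of premise 2 (O(revoke_affidavit -> waive_budget)) is O(¬waive_budget -> ¬revoke_affidavit), and O(¬waive_budget) is already established, so O(¬revoke_affidavit).
Premise 1, O(¬recuse_self -> revoke_affidavit), contraposes to O(¬revoke_affidavit -> recuse_self); with O(¬revoke_affidavit) we get O(recuse_self).
With premise 7, O(recuse_self -> tag_asset), the K-axiom yields O(tag_asset).
The contrapositive of premise 11 (O(quarantine_host -> ¬tag_asset)) is O(tag_asset -> ¬quarantine_host), and O(tag_asset) is already established, so O(¬quarantine_host).
From O(¬quarantine_host) and premise 8, O(¬quarantine_host -> quarantine_memo), we obtain O(quarantine_memo).
Premise 3, O(¬raise_flag -> ¬quarantine_memo), contraposes to O(quarantine_memo -> raise_flag); with O(quarantine_memo) we get O(raise_flag).
Premise 9, O(publish_license -> ¬raise_flag), contraposes to O(raise_flag -> ¬publish_license); with O(raise_flag) we get O(¬publish_license).
Premises 5, 6, 10 do not contribute to this derivation.
So O(¬publish_license) follows.

Yes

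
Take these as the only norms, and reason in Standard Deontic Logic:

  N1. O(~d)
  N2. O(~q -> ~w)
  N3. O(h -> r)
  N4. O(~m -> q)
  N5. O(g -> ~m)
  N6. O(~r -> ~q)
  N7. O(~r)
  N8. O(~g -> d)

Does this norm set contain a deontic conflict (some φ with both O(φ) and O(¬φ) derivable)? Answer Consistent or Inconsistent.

From premise 1 we have O(~d).
Premise 8 is O(~g -> d); contrapositively O(~d -> g). Since O(~d) holds, K gives O(g).
Applying K to premise 5 (O(g -> ~m)) and O(g) yields O(~m).
Applying K to premise 4 (O(~m -> q)) and O(~m) yields O(q).
Premise 6 is O(~r -> ~q); contrapositively O(q -> r). Since O(q) holds, K gives O(r).
Yet premise 7 states O(~r).
We now have both O(r) and O(~r) — r is simultaneously obligatory and forbidden, violating the D-axiom.

Inconsistent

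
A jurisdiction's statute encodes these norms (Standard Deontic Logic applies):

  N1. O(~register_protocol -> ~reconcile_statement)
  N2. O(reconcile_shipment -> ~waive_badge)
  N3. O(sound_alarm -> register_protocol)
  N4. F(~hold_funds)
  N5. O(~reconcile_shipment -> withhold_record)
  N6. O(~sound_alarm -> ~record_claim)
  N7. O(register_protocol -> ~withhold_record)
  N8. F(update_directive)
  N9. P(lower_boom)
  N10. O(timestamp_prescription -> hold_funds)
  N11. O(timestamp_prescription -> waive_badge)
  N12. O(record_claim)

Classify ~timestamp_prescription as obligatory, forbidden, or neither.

Premise 12 states O(record_claim) outright.
Premise 6, O(~sound_alarm -> ~record_claim), contraposes to O(record_claim -> sound_alarm); with O(record_claim) we get O(sound_alarm).
Applying K to premise 3 (O(sound_alarm -> register_protocol)) and O(sound_alarm) yields O(register_protocol).
Premise 7 is O(register_protocol -> ~withhold_record); since O(register_protocol), deontic closure gives O(~withhold_record).
Premise 5 is O(~reconcile_shipment -> withhold_record); contrapositively O(~withhold_record -> reconcile_shipment). Since O(~withhold_record) holds, K gives O(reconcile_shipment).
Premise 2 is O(reconcile_shipment -> ~waive_badge); since O(reconcile_shipment), deontic closure gives O(~waive_badge).
Premise 11, O(timestamp_prescription -> waive_badge), contraposes to O(~waive_badge -> ~timestamp_prescription); with O(~waive_badge) we get O(~timestamp_prescription).
Premises 1, 4, 8, 9, 10 do not contribute to this derivation.
Hence ~timestamp_prescription is obligatory.

Obligatory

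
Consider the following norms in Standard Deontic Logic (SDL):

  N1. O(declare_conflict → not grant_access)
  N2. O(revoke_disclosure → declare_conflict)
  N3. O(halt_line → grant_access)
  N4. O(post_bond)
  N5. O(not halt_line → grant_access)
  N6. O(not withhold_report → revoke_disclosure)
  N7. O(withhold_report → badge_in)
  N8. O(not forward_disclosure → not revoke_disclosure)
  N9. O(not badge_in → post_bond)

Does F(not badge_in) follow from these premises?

By case analysis on halt_line: premise 3 gives O(halt_line → grant_access) and premise 5 gives O(not halt_line → grant_access), so O(grant_access) either way.
Premise 1, O(declare_conflict → not grant_access), contraposes to O(grant_access → not declare_conflict); with O(grant_access) we get O(not declare_conflict).
Premise 2 is O(revoke_disclosure → declare_conflict); contrapositively O(not declare_conflict → not revoke_disclosure). Since O(not declare_conflict) holds, K gives O(not revoke_disclosure).
Premise 6 is O(not withhold_report → revoke_disclosure); contrapositively O(not revoke_disclosure → withhold_report). Since O(not revoke_disclosure) holds, K gives O(withhold_report).
From O(withhold_report) and premise 7, O(withhold_report → badge_in), we obtain O(badge_in).
Premises 4, 8, 9 do not contribute to this derivation.
So O(badge_in) holds, i.e. F(not badge_in). The claim follows.

Yes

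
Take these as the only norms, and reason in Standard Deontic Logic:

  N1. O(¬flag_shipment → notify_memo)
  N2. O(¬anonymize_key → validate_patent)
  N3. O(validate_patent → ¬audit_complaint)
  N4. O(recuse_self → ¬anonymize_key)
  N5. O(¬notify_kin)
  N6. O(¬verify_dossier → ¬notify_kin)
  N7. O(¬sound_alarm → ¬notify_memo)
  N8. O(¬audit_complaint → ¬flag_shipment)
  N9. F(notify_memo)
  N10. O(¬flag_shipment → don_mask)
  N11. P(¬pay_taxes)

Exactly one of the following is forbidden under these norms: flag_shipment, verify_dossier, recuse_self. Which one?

recuse_self

Premise 9 is F(notify_memo), i.e. O(¬notify_memo).
Premise 1, O(¬flag_shipment → notify_memo), contraposes to O(¬notify_memo → flag_shipment); with O(¬notify_memo) we get O(flag_shipment).
Premise 8, O(¬audit_complaint → ¬flag_shipment), contraposes to O(flag_shipment → audit_complaint); with O(flag_shipment) we get O(audit_complaint).
Premise 3 is O(validate_patent → ¬audit_complaint); contrapositively O(audit_complaint → ¬validate_patent). Since O(audit_complaint) holds, K gives O(¬validate_patent).
Premise 2, O(¬anonymize_key → validate_patent), contraposes to O(¬validate_patent → anonymize_key); with O(¬validate_patent) we get O(anonymize_key).
Premise 4, O(recuse_self → ¬anonymize_key), contraposes to O(anonymize_key → ¬recuse_self); with O(anonymize_key) we get O(¬recuse_self).
So O(¬recuse_self) holds, i.e. recuse_self is forbidden. None of the other listed options is forbidden under the premises.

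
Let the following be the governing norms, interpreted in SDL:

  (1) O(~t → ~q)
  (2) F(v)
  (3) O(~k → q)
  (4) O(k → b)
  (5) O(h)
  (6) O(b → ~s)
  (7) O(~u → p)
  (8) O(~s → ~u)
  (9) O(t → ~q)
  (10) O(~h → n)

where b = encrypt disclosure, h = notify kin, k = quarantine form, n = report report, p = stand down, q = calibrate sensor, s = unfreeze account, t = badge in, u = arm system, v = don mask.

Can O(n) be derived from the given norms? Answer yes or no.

Premise 10 is O(~h → n), but O(~h) is not derivable from the premises, so it does not yield O(n).
No other premise forces O(n). An ideal world satisfying every premise can still have n false, so O(n) is not derivable.

No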